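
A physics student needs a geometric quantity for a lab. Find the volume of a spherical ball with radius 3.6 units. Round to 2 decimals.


Shape: sphere
Radius r = 3.6 units
Formula: V = (4/3) * pi * r^3
r^3 = 46.656
(4/3) * 46.656 = 62.208
V = 62.208 * pi
V = 195.43
195.43 units^3


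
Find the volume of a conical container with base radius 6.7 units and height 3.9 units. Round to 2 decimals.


Shape: cone
Radius r = 6.7 units, Height h = 3.9 units
Formula: V = (1/3) * pi * r^2 * h
r^2 = 44.89
pi * r^2 * h = pi * 44.89 * 3.9 = 175.071 * pi
V = 175.071 * pi / 3
V = 183.33
183.33 units^3


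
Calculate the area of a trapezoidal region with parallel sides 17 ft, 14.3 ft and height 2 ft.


Shape: trapezoid
Parallel sides a = 17 ft, b = 14.3 ft; Height h = 2 ft
Formula: A = (a + b) * h / 2
a + b = 17 + 14.3 = 31.3
A = 31.3 * 2 / 2
A = 62.6 / 2
A = 31.3
31.3 ft^2


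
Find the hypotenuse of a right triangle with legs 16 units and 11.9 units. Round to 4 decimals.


Shape: right triangle
Legs a = 16 units, b = 11.9 units
Formula: c = sqrt(a^2 + b^2)
a^2 = 256, b^2 = 141.61
a^2 + b^2 = 397.61
c = sqrt(397.61)
c = 19.9402
19.9402 units


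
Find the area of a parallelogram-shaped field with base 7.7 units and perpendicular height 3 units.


Shape: parallelogram
Base b = 7.7 units, Height h = 3 units
Formula: A = b * h
A = 7.7 * 3
A = 23.1
23.1 units^2


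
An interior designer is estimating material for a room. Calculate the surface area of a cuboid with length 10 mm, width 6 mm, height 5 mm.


Shape: rectangular prism
l = 10 mm, w = 6 mm, h = 5 mm
Formula: SA = 2(lw + lh + wh)
lw = 60, lh = 50, wh = 30
lw + lh + wh = 140
SA = 2 * 140
SA = 280
280 mm^2


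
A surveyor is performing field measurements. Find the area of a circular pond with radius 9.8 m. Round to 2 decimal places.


Shape: circle
Radius r = 9.8 m
Formula: A = pi * r^2
r^2 = 9.8^2 = 96.04
A = pi * 96.04
A = 301.72
301.72 m^2


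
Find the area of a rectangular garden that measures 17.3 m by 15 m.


Shape: rectangle
Length l = 17.3 m, Width w = 15 m
Formula: A = l * w
A = 17.3 * 15
A = 259.5
259.5 m^2


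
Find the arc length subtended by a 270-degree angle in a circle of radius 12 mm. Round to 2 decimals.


Shape: circular arc
Radius r = 12 mm, Angle = 270 degrees
Formula: L = (angle/360) * 2 * pi * r
2 * pi * r = 24 * pi
L = (270/360) * 24 * pi
L = 18 * pi
L = 56.55
56.55 mm


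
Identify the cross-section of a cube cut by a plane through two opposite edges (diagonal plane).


Solid: cube
Cutting plane: through two opposite edges (diagonal plane)
Visualize the intersection of the plane with the solid's surface.
The boundary of the cut region is a rectangle.
rectangle


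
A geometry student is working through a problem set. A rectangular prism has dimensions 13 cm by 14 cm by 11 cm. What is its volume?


Shape: rectangular prism
l = 13 cm, w = 14 cm, h = 11 cm
Formula: V = l * w * h
V = 13 * 14 * 11
V = 182 * 11
V = 2002
2002 cm^3


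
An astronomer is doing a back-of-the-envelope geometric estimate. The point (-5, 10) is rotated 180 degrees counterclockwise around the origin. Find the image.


Transformation: rotation about the origin
Original point: (-5, 10)
Rule for 180 deg: (x, y) -> (-x, -y)
Apply: (-5, 10) -> (5, -10)
(5, -10)


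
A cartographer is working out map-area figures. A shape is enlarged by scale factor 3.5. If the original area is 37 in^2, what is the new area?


Linear scale factor k = 3.5
Original area = 37 in^2
Rule: under a linear scaling by k, areas scale by k^2.
k^2 = 3.5^2 = 12.25
New area = 37 * 12.25
New area = 453.25
453.25 in^2


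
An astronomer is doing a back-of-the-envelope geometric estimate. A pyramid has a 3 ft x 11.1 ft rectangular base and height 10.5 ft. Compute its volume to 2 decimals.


Shape: rectangular pyramid
Base: 3 ft x 11.1 ft, Height h = 10.5 ft
Formula: V = (1/3) * base_area * h
base_area = 3 * 11.1 = 33.3
base_area * h = 33.3 * 10.5 = 349.65
V = 349.65 / 3
V = 116.55
116.55 ft^3


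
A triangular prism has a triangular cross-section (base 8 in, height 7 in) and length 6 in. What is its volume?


Shape: triangular prism
Triangle base = 8 in, triangle height = 7 in, prism length L = 6 in
Formula: V = (1/2 * b * h_tri) * L
Cross-section area = 0.5 * 8 * 7 = 28
V = 28 * 6
V = 168
168 in^3


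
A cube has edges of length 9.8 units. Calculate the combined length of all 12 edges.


Shape: cube
Side s = 9.8 units
A cube has 12 edges, all equal.
Formula: total edge length = 12 * s
Total = 12 * 9.8
Total = 117.6
117.6 units


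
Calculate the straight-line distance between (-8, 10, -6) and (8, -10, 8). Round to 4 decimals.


3D distance between two points
P1 = (-8, 10, -6), P2 = (8, -10, 8)
Formula: d = sqrt((x2-x1)^2 + (y2-y1)^2 + (z2-z1)^2)
dx = 8 - -8 = 16
dy = -10 - 10 = -20
dz = 8 - -6 = 14
dx^2 + dy^2 + dz^2 = 256 + 400 + 196 = 852
d = sqrt(852)
d = 29.189
29.189 units


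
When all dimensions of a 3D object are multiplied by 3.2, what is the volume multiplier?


Linear scale factor k = 3.2
Rule: under a linear scaling by k, volumes scale by k^3.
k^3 = 3.2 * 3.2 * 3.2
k^3 = 10.24 * 3.2
k^3 = 32.768
Volume scales by a factor of 32.768.
32.768 (dimensionless)


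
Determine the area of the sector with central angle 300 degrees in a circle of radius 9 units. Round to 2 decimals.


Shape: circular sector
Radius r = 9 units, Angle = 300 degrees
Formula: A = (angle/360) * pi * r^2
r^2 = 81
Fraction of circle = 300/360
A = (300/360) * pi * 81
A = 67.5 * pi
A = 212.06
212.06 units^2


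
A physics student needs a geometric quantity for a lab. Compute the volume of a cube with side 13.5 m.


Shape: cube
Side s = 13.5 m
Formula: V = s^3
V = 13.5 * 13.5 * 13.5
V = 182.25 * 13.5
V = 2460.375
2460.375 m^3


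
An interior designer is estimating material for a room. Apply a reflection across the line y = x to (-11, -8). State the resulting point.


Transformation: reflection
Original point: (-11, -8)
Rule for reflection over y = x: (x, y) -> (y, x)
Apply: (-11, -8) -> (-8, -11)
(-8, -11)


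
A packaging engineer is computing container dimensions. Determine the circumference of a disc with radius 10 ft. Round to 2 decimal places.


Shape: circle
Radius r = 10 ft
Formula: C = 2 * pi * r
C = 2 * pi * 10
C = 20 * pi
C = 62.83
62.83 ft


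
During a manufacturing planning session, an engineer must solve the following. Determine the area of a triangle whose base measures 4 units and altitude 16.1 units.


Shape: triangle
Base b = 4 units, Height h = 16.1 units
Formula: A = (1/2) * b * h
A = 0.5 * 4 * 16.1
A = 0.5 * 64.4
A = 32.2
32.2 units^2


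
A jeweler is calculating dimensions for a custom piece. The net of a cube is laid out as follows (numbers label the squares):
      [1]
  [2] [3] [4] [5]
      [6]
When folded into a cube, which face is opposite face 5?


Net: cross layout. Take square 3 as the base (bottom).
Fold the four squares in the horizontal row up around 3: 2 -> left, 4 -> right, 5 wraps to the top.
Fold 1 and 6 up from 3: 1 -> back, 6 -> front.
Opposite pairs are therefore: (1, 6), (2, 4), (3, 5).
Face 5 is opposite face 3.
face 3


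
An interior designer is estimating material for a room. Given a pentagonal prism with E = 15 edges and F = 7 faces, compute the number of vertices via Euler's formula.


Polyhedron: pentagonal prism
Euler's formula for convex polyhedra: V - E + F = 2
Given: E = 15 edges and F = 7 faces
Solve for V:
V = 2 + E - F = 2 + 15 - 7 = 10
10 vertices


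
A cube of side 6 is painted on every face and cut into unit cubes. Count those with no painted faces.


Large cube: 6 x 6 x 6, cut into unit cubes.
n = 6, so n - 2 = 4
Unpainted cubes form the interior (n - 2)^3 block.
(n - 2)^3 = 4^3 = 64
64 unit cubes


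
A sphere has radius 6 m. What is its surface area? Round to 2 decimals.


Shape: sphere
Radius r = 6 m
Formula: SA = 4 * pi * r^2
r^2 = 36
SA = 4 * pi * 36
SA = 144 * pi
SA = 452.39
452.39 m^2


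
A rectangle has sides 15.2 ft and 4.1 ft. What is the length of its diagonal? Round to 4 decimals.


Shape: rectangle (diagonal via Pythagoras)
Sides: 15.2 ft and 4.1 ft
Formula: d = sqrt(l^2 + w^2)
l^2 = 231.04, w^2 = 16.81
l^2 + w^2 = 247.85
d = sqrt(247.85)
d = 15.7433
15.7433 ft


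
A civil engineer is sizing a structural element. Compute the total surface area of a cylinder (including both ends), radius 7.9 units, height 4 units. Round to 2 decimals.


Shape: closed cylinder
Radius r = 7.9 units, Height h = 4 units
Formula: SA = 2*pi*r^2 + 2*pi*r*h = 2*pi*r*(r + h)
r + h = 11.9
2 * r * (r + h) = 2 * 7.9 * 11.9 = 188.02
SA = 188.02 * pi
SA = 590.68
590.68 units^2


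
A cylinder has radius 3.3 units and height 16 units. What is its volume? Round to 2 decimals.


Shape: cylinder
Radius r = 3.3 units, Height h = 16 units
Formula: V = pi * r^2 * h
r^2 = 10.89
V = pi * 10.89 * 16
V = 174.24 * pi
V = 547.39
547.39 units^3


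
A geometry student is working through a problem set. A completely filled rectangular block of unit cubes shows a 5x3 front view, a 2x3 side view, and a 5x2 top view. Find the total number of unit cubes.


Orthographic views of a solid rectangular block:
Front view 5 x 3 -> length = 5, height = 3
Side view 2 x 3 -> width = 2, height = 3 (consistent)
Top view 5 x 2 -> confirms length = 5, width = 2
The block is 5 x 2 x 3.
Total unit cubes = 5 * 2 * 3 = 30
30 unit cubes


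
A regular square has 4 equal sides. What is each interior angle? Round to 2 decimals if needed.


Shape: regular square (4 sides)
Formula: interior angle = (n - 2) * 180 / n
(n - 2) = 2
(n - 2) * 180 = 360
angle = 360 / 4
angle = 90
90 degrees


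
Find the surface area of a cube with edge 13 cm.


Shape: cube
Side s = 13 cm
A cube has 6 square faces.
Formula: SA = 6 * s^2
s^2 = 169
SA = 6 * 169
SA = 1014
1014 cm^2


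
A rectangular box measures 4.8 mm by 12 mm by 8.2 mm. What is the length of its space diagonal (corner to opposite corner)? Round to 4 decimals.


Shape: rectangular box (space diagonal)
l = 4.8 mm, w = 12 mm, h = 8.2 mm
Visualize: the diagonal of the base, then a right triangle with that diagonal and the height.
Formula: d = sqrt(l^2 + w^2 + h^2)
l^2 + w^2 + h^2 = 23.04 + 144 + 67.24 = 234.28
d = sqrt(234.28)
d = 15.3062
15.3062 mm


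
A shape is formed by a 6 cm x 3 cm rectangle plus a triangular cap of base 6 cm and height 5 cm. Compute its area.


Composite shape: rectangle + triangle
Rectangle area = 6 * 3 = 18
Triangle area = 0.5 * 6 * 5 = 15
Total = 18 + 15
Total = 33
33 cm^2


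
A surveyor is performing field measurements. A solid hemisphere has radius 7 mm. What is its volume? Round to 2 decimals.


Shape: hemisphere (half of a sphere)
Radius r = 7 mm
Formula: V = (1/2) * (4/3) * pi * r^3 = (2/3) * pi * r^3
r^3 = 343
(2/3) * 343 = 228.666667
V = 228.666667 * pi
V = 718.38
718.38 mm^3


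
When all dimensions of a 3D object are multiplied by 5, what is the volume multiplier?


Linear scale factor k = 5
Rule: under a linear scaling by k, volumes scale by k^3.
k^3 = 5 * 5 * 5
k^3 = 25 * 5
k^3 = 125
Volume scales by a factor of 125.
125 (dimensionless)


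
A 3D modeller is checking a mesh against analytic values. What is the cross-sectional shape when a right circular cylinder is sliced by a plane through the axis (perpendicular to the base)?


Solid: right circular cylinder
Cutting plane: through the axis (perpendicular to the base)
Visualize the intersection of the plane with the solid's surface.
The boundary of the cut region is a rectangle.
rectangle


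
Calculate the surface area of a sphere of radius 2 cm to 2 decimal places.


Shape: sphere
Radius r = 2 cm
Formula: SA = 4 * pi * r^2
r^2 = 4
SA = 4 * pi * 4
SA = 16 * pi
SA = 50.27
50.27 cm^2


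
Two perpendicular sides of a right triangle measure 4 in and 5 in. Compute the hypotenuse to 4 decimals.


Shape: right triangle
Legs a = 4 in, b = 5 in
Formula: c = sqrt(a^2 + b^2)
a^2 = 16, b^2 = 25
a^2 + b^2 = 41
c = sqrt(41)
c = 6.4031
6.4031 in


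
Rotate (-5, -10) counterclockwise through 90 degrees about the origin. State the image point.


Transformation: rotation about the origin
Original point: (-5, -10)
Rule for 90 deg counterclockwise: (x, y) -> (-y, x)
Apply: (-5, -10) -> (10, -5)
(10, -5)


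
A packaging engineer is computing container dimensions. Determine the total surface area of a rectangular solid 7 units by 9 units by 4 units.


Shape: rectangular prism
l = 7 units, w = 9 units, h = 4 units
Formula: SA = 2(lw + lh + wh)
lw = 63, lh = 28, wh = 36
lw + lh + wh = 127
SA = 2 * 127
SA = 254
254 units^2


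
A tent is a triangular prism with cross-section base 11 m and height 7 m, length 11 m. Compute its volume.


Shape: triangular prism
Triangle base = 11 m, triangle height = 7 m, prism length L = 11 m
Formula: V = (1/2 * b * h_tri) * L
Cross-section area = 0.5 * 11 * 7 = 38.5
V = 38.5 * 11
V = 423.5
423.5 m^3


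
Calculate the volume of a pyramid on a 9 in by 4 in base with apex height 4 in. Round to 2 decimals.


Shape: rectangular pyramid
Base: 9 in x 4 in, Height h = 4 in
Formula: V = (1/3) * base_area * h
base_area = 9 * 4 = 36
base_area * h = 36 * 4 = 144
V = 144 / 3
V = 48
48 in^3


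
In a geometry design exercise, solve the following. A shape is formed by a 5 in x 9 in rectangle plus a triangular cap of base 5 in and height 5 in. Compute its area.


Composite shape: rectangle + triangle
Rectangle area = 5 * 9 = 45
Triangle area = 0.5 * 5 * 5 = 12.5
Total = 45 + 12.5
Total = 57.5
57.5 in^2


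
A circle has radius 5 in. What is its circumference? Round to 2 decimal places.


Shape: circle
Radius r = 5 in
Formula: C = 2 * pi * r
C = 2 * pi * 5
C = 10 * pi
C = 31.42
31.42 in


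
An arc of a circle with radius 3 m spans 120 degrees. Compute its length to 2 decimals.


Shape: circular arc
Radius r = 3 m, Angle = 120 degrees
Formula: L = (angle/360) * 2 * pi * r
2 * pi * r = 6 * pi
L = (120/360) * 6 * pi
L = 2 * pi
L = 6.28
6.28 m


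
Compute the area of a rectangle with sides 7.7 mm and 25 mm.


Shape: rectangle
Length l = 7.7 mm, Width w = 25 mm
Formula: A = l * w
A = 7.7 * 25
A = 192.5
192.5 mm^2


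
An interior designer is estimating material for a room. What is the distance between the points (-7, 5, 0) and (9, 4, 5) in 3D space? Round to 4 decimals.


3D distance between two points
P1 = (-7, 5, 0), P2 = (9, 4, 5)
Formula: d = sqrt((x2-x1)^2 + (y2-y1)^2 + (z2-z1)^2)
dx = 9 - -7 = 16
dy = 4 - 5 = -1
dz = 5 - 0 = 5
dx^2 + dy^2 + dz^2 = 256 + 1 + 25 = 282
d = sqrt(282)
d = 16.7929
16.7929 units


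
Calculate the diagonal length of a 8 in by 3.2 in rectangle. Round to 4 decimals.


Shape: rectangle (diagonal via Pythagoras)
Sides: 8 in and 3.2 in
Formula: d = sqrt(l^2 + w^2)
l^2 = 64, w^2 = 10.24
l^2 + w^2 = 74.24
d = sqrt(74.24)
d = 8.6163
8.6163 in


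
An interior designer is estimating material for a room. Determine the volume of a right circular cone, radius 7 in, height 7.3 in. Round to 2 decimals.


Shape: cone
Radius r = 7 in, Height h = 7.3 in
Formula: V = (1/3) * pi * r^2 * h
r^2 = 49
pi * r^2 * h = pi * 49 * 7.3 = 357.7 * pi
V = 357.7 * pi / 3
V = 374.58
374.58 in^3


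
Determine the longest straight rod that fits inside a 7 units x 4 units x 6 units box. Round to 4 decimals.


Shape: rectangular box (space diagonal)
l = 7 units, w = 4 units, h = 6 units
Visualize: the diagonal of the base, then a right triangle with that diagonal and the height.
Formula: d = sqrt(l^2 + w^2 + h^2)
l^2 + w^2 + h^2 = 49 + 16 + 36 = 101
d = sqrt(101)
d = 10.0499
10.0499 units


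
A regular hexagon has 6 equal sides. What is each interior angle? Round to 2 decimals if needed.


Shape: regular hexagon (6 sides)
Formula: interior angle = (n - 2) * 180 / n
(n - 2) = 4
(n - 2) * 180 = 720
angle = 720 / 6
angle = 120
120 degrees


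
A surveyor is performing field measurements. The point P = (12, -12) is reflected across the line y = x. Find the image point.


Transformation: reflection
Original point: (12, -12)
Rule for reflection over y = x: (x, y) -> (y, x)
Apply: (12, -12) -> (-12, 12)
(-12, 12)


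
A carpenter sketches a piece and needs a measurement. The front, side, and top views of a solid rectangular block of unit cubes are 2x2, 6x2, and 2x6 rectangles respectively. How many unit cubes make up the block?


Orthographic views of a solid rectangular block:
Front view 2 x 2 -> length = 2, height = 2
Side view 6 x 2 -> width = 6, height = 2 (consistent)
Top view 2 x 6 -> confirms length = 2, width = 6
The block is 2 x 6 x 2.
Total unit cubes = 2 * 6 * 2 = 24
24 unit cubes


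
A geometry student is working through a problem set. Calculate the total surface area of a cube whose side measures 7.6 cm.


Shape: cube
Side s = 7.6 cm
A cube has 6 square faces.
Formula: SA = 6 * s^2
s^2 = 57.76
SA = 6 * 57.76
SA = 346.56
346.56 cm^2


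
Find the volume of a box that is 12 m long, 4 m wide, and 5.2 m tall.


Shape: rectangular prism
l = 12 m, w = 4 m, h = 5.2 m
Formula: V = l * w * h
V = 12 * 4 * 5.2
V = 48 * 5.2
V = 249.6
249.6 m^3


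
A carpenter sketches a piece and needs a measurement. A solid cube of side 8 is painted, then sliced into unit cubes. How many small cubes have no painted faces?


Large cube: 8 x 8 x 8, cut into unit cubes.
n = 8, so n - 2 = 6
Unpainted cubes form the interior (n - 2)^3 block.
(n - 2)^3 = 6^3 = 216
216 unit cubes


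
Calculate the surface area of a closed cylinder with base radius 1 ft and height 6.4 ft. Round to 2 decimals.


Shape: closed cylinder
Radius r = 1 ft, Height h = 6.4 ft
Formula: SA = 2*pi*r^2 + 2*pi*r*h = 2*pi*r*(r + h)
r + h = 7.4
2 * r * (r + h) = 2 * 1 * 7.4 = 14.8
SA = 14.8 * pi
SA = 46.5
46.5 ft^2


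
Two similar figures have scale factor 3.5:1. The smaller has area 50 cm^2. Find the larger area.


Linear scale factor k = 3.5
Original area = 50 cm^2
Rule: under a linear scaling by k, areas scale by k^2.
k^2 = 3.5^2 = 12.25
New area = 50 * 12.25
New area = 612.5
612.5 cm^2


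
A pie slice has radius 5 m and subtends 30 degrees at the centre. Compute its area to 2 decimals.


Shape: circular sector
Radius r = 5 m, Angle = 30 degrees
Formula: A = (angle/360) * pi * r^2
r^2 = 25
Fraction of circle = 30/360
A = (30/360) * pi * 25
A = 2.083333 * pi
A = 6.54
6.54 m^2


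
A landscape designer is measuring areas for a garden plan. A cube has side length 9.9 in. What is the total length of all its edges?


Shape: cube
Side s = 9.9 in
A cube has 12 edges, all equal.
Formula: total edge length = 12 * s
Total = 12 * 9.9
Total = 118.8
118.8 in


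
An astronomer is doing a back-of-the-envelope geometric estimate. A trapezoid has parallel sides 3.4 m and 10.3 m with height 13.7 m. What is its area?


Shape: trapezoid
Parallel sides a = 3.4 m, b = 10.3 m; Height h = 13.7 m
Formula: A = (a + b) * h / 2
a + b = 3.4 + 10.3 = 13.7
A = 13.7 * 13.7 / 2
A = 187.69 / 2
A = 93.845
93.845 m^2


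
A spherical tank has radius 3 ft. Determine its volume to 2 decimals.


Shape: sphere
Radius r = 3 ft
Formula: V = (4/3) * pi * r^3
r^3 = 27
(4/3) * 27 = 36
V = 36 * pi
V = 113.1
113.1 ft^3


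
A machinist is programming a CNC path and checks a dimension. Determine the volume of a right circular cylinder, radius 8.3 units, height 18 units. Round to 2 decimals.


Shape: cylinder
Radius r = 8.3 units, Height h = 18 units
Formula: V = pi * r^2 * h
r^2 = 68.89
V = pi * 68.89 * 18
V = 1240.02 * pi
V = 3895.64
3895.64 units^3


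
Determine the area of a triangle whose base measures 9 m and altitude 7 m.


Shape: triangle
Base b = 9 m, Height h = 7 m
Formula: A = (1/2) * b * h
A = 0.5 * 9 * 7
A = 0.5 * 63
A = 31.5
31.5 m^2


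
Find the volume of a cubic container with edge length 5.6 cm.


Shape: cube
Side s = 5.6 cm
Formula: V = s^3
V = 5.6 * 5.6 * 5.6
V = 31.36 * 5.6
V = 175.616
175.616 cm^3


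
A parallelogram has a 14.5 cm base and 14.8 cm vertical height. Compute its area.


Shape: parallelogram
Base b = 14.5 cm, Height h = 14.8 cm
Formula: A = b * h
A = 14.5 * 14.8
A = 214.6
214.6 cm^2


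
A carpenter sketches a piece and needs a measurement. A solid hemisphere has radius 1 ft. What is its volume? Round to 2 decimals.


Shape: hemisphere (half of a sphere)
Radius r = 1 ft
Formula: V = (1/2) * (4/3) * pi * r^3 = (2/3) * pi * r^3
r^3 = 1
(2/3) * 1 = 0.666667
V = 0.666667 * pi
V = 2.09
2.09 ft^3


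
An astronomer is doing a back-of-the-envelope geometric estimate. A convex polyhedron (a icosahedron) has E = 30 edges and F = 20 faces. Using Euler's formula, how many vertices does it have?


Polyhedron: icosahedron
Euler's formula for convex polyhedra: V - E + F = 2
Given: E = 30 edges and F = 20 faces
Solve for V:
V = 2 + E - F = 2 + 30 - 20 = 12
12 vertices


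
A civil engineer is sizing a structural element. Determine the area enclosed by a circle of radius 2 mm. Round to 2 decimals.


Shape: circle
Radius r = 2 mm
Formula: A = pi * r^2
r^2 = 2^2 = 4
A = pi * 4
A = 12.57
12.57 mm^2


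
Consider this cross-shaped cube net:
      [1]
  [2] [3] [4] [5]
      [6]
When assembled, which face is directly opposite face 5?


Net: cross layout. Take square 3 as the base (bottom).
Fold the four squares in the horizontal row up around 3: 2 -> left, 4 -> right, 5 wraps to the top.
Fold 1 and 6 up from 3: 1 -> back, 6 -> front.
Opposite pairs are therefore: (1, 6), (2, 4), (3, 5).
Face 5 is opposite face 3.
face 3


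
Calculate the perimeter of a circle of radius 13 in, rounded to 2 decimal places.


Shape: circle
Radius r = 13 in
Formula: C = 2 * pi * r
C = 2 * pi * 13
C = 26 * pi
C = 81.68
81.68 in


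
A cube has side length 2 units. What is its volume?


Shape: cube
Side s = 2 units
Formula: V = s^3
V = 2 * 2 * 2
V = 4 * 2
V = 8
8 units^3


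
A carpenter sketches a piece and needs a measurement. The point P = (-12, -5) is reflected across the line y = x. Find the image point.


Transformation: reflection
Original point: (-12, -5)
Rule for reflection over y = x: (x, y) -> (y, x)
Apply: (-12, -5) -> (-5, -12)
(-5, -12)


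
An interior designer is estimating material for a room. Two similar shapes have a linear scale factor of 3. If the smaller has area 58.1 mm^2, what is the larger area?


Linear scale factor k = 3
Original area = 58.1 mm^2
Rule: under a linear scaling by k, areas scale by k^2.
k^2 = 3^2 = 9
New area = 58.1 * 9
New area = 522.9
522.9 mm^2


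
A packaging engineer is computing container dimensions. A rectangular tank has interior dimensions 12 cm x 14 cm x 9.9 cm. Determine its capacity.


Shape: rectangular prism
l = 12 cm, w = 14 cm, h = 9.9 cm
Formula: V = l * w * h
V = 12 * 14 * 9.9
V = 168 * 9.9
V = 1663.2
1663.2 cm^3


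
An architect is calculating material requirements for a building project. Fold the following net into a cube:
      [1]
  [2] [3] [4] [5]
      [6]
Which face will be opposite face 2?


Net: cross layout. Take square 3 as the base (bottom).
Fold the four squares in the horizontal row up around 3: 2 -> left, 4 -> right, 5 wraps to the top.
Fold 1 and 6 up from 3: 1 -> back, 6 -> front.
Opposite pairs are therefore: (1, 6), (2, 4), (3, 5).
Face 2 is opposite face 4.
face 4


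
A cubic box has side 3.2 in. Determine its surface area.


Shape: cube
Side s = 3.2 in
A cube has 6 square faces.
Formula: SA = 6 * s^2
s^2 = 10.24
SA = 6 * 10.24
SA = 61.44
61.44 in^2


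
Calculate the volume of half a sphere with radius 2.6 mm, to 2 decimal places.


Shape: hemisphere (half of a sphere)
Radius r = 2.6 mm
Formula: V = (1/2) * (4/3) * pi * r^3 = (2/3) * pi * r^3
r^3 = 17.576
(2/3) * 17.576 = 11.717333
V = 11.717333 * pi
V = 36.81
36.81 mm^3


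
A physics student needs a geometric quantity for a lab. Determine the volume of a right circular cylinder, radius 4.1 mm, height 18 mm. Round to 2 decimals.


Shape: cylinder
Radius r = 4.1 mm, Height h = 18 mm
Formula: V = pi * r^2 * h
r^2 = 16.81
V = pi * 16.81 * 18
V = 302.58 * pi
V = 950.58
950.58 mm^3


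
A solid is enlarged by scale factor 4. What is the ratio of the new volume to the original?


Linear scale factor k = 4
Rule: under a linear scaling by k, volumes scale by k^3.
k^3 = 4 * 4 * 4
k^3 = 16 * 4
k^3 = 64
Volume scales by a factor of 64.
64 (dimensionless)


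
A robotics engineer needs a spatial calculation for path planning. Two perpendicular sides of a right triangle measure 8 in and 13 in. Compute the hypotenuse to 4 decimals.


Shape: right triangle
Legs a = 8 in, b = 13 in
Formula: c = sqrt(a^2 + b^2)
a^2 = 64, b^2 = 169
a^2 + b^2 = 233
c = sqrt(233)
c = 15.2643
15.2643 in


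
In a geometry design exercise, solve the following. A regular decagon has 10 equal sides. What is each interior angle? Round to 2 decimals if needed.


Shape: regular decagon (10 sides)
Formula: interior angle = (n - 2) * 180 / n
(n - 2) = 8
(n - 2) * 180 = 1440
angle = 1440 / 10
angle = 144
144 degrees


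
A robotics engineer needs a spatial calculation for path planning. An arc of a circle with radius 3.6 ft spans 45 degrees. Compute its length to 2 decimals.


Shape: circular arc
Radius r = 3.6 ft, Angle = 45 degrees
Formula: L = (angle/360) * 2 * pi * r
2 * pi * r = 7.2 * pi
L = (45/360) * 7.2 * pi
L = 0.9 * pi
L = 2.83
2.83 ft


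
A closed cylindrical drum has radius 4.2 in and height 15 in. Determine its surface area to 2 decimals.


Shape: closed cylinder
Radius r = 4.2 in, Height h = 15 in
Formula: SA = 2*pi*r^2 + 2*pi*r*h = 2*pi*r*(r + h)
r + h = 19.2
2 * r * (r + h) = 2 * 4.2 * 19.2 = 161.28
SA = 161.28 * pi
SA = 506.68
506.68 in^2


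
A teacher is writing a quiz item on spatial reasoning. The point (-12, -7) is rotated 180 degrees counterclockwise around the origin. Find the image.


Transformation: rotation about the origin
Original point: (-12, -7)
Rule for 180 deg: (x, y) -> (-x, -y)
Apply: (-12, -7) -> (12, 7)
(12, 7)


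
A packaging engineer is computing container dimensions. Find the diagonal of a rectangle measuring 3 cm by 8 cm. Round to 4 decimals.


Shape: rectangle (diagonal via Pythagoras)
Sides: 3 cm and 8 cm
Formula: d = sqrt(l^2 + w^2)
l^2 = 9, w^2 = 64
l^2 + w^2 = 73
d = sqrt(73)
d = 8.544
8.544 cm


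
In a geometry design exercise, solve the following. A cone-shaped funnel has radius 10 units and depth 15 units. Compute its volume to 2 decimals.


Shape: cone
Radius r = 10 units, Height h = 15 units
Formula: V = (1/3) * pi * r^2 * h
r^2 = 100
pi * r^2 * h = pi * 100 * 15 = 1500 * pi
V = 1500 * pi / 3
V = 1570.8
1570.8 units^3


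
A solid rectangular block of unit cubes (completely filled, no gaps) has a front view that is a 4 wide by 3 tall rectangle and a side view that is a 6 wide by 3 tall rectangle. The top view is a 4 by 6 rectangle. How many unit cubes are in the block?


Orthographic views of a solid rectangular block:
Front view 4 x 3 -> length = 4, height = 3
Side view 6 x 3 -> width = 6, height = 3 (consistent)
Top view 4 x 6 -> confirms length = 4, width = 6
The block is 4 x 6 x 3.
Total unit cubes = 4 * 6 * 3 = 72
72 unit cubes


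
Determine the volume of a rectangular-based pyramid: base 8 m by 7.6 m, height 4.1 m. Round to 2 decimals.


Shape: rectangular pyramid
Base: 8 m x 7.6 m, Height h = 4.1 m
Formula: V = (1/3) * base_area * h
base_area = 8 * 7.6 = 60.8
base_area * h = 60.8 * 4.1 = 249.28
V = 249.28 / 3
V = 83.09
83.09 m^3


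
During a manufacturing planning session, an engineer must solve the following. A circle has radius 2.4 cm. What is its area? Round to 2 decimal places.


Shape: circle
Radius r = 2.4 cm
Formula: A = pi * r^2
r^2 = 2.4^2 = 5.76
A = pi * 5.76
A = 18.1
18.1 cm^2


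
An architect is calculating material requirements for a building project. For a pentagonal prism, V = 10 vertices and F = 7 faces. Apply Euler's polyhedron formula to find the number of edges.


Polyhedron: pentagonal prism
Euler's formula for convex polyhedra: V - E + F = 2
Given: V = 10 vertices and F = 7 faces
Solve for E:
E = V + F - 2 = 10 + 7 - 2 = 15
15 edges


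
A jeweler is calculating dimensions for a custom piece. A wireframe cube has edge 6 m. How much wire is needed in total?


Shape: cube
Side s = 6 m
A cube has 12 edges, all equal.
Formula: total edge length = 12 * s
Total = 12 * 6
Total = 72
72 m


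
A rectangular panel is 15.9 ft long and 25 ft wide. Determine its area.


Shape: rectangle
Length l = 15.9 ft, Width w = 25 ft
Formula: A = l * w
A = 15.9 * 25
A = 397.5
397.5 ft^2


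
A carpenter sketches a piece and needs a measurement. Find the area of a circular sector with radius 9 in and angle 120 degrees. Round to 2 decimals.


Shape: circular sector
Radius r = 9 in, Angle = 120 degrees
Formula: A = (angle/360) * pi * r^2
r^2 = 81
Fraction of circle = 120/360
A = (120/360) * pi * 81
A = 27 * pi
A = 84.82
84.82 in^2


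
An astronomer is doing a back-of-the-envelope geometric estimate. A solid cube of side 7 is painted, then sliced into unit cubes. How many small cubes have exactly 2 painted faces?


Large cube: 7 x 7 x 7, cut into unit cubes.
n = 7, so n - 2 = 5
Cubes with 2 painted faces lie along the edges, excluding corners.
A cube has 12 edges; each contributes (n - 2) = 5 such cubes.
Count = 12 * 5 = 60
60 unit cubes


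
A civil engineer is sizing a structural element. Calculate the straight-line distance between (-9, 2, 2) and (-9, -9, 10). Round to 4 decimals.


3D distance between two points
P1 = (-9, 2, 2), P2 = (-9, -9, 10)
Formula: d = sqrt((x2-x1)^2 + (y2-y1)^2 + (z2-z1)^2)
dx = -9 - -9 = 0
dy = -9 - 2 = -11
dz = 10 - 2 = 8
dx^2 + dy^2 + dz^2 = 0 + 121 + 64 = 185
d = sqrt(185)
d = 13.6015
13.6015 units


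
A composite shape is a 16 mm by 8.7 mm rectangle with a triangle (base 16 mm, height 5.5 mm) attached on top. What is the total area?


Composite shape: rectangle + triangle
Rectangle area = 16 * 8.7 = 139.2
Triangle area = 0.5 * 16 * 5.5 = 44
Total = 139.2 + 44
Total = 183.2
183.2 mm^2


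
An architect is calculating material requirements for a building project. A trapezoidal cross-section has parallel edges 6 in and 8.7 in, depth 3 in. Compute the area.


Shape: trapezoid
Parallel sides a = 6 in, b = 8.7 in; Height h = 3 in
Formula: A = (a + b) * h / 2
a + b = 6 + 8.7 = 14.7
A = 14.7 * 3 / 2
A = 44.1 / 2
A = 22.05
22.05 in^2


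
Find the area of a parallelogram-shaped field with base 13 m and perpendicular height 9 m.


Shape: parallelogram
Base b = 13 m, Height h = 9 m
Formula: A = b * h
A = 13 * 9
A = 117
117 m^2


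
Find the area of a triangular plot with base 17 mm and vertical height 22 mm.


Shape: triangle
Base b = 17 mm, Height h = 22 mm
Formula: A = (1/2) * b * h
A = 0.5 * 17 * 22
A = 0.5 * 374
A = 187
187 mm^2


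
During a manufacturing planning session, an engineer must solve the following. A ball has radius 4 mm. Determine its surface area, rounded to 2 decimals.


Shape: sphere
Radius r = 4 mm
Formula: SA = 4 * pi * r^2
r^2 = 16
SA = 4 * pi * 16
SA = 64 * pi
SA = 201.06
201.06 mm^2


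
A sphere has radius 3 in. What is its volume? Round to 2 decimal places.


Shape: sphere
Radius r = 3 in
Formula: V = (4/3) * pi * r^3
r^3 = 27
(4/3) * 27 = 36
V = 36 * pi
V = 113.1
113.1 in^3


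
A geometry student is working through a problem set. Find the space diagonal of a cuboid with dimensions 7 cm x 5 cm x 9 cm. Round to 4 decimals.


Shape: rectangular box (space diagonal)
l = 7 cm, w = 5 cm, h = 9 cm
Visualize: the diagonal of the base, then a right triangle with that diagonal and the height.
Formula: d = sqrt(l^2 + w^2 + h^2)
l^2 + w^2 + h^2 = 49 + 25 + 81 = 155
d = sqrt(155)
d = 12.4499
12.4499 cm


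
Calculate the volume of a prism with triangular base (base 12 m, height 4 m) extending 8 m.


Shape: triangular prism
Triangle base = 12 m, triangle height = 4 m, prism length L = 8 m
Formula: V = (1/2 * b * h_tri) * L
Cross-section area = 0.5 * 12 * 4 = 24
V = 24 * 8
V = 192
192 m^3


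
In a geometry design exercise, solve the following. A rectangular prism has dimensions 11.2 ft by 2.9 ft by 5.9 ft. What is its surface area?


Shape: rectangular prism
l = 11.2 ft, w = 2.9 ft, h = 5.9 ft
Formula: SA = 2(lw + lh + wh)
lw = 32.48, lh = 66.08, wh = 17.11
lw + lh + wh = 115.67
SA = 2 * 115.67
SA = 231.34
231.34 ft^2


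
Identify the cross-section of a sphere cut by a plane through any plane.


Solid: sphere
Cutting plane: through any plane
Visualize the intersection of the plane with the solid's surface.
The boundary of the cut region is a circle.
circle


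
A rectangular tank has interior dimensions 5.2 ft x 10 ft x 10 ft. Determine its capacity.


Shape: rectangular prism
l = 5.2 ft, w = 10 ft, h = 10 ft
Formula: V = l * w * h
V = 5.2 * 10 * 10
V = 52 * 10
V = 520
520 ft^3


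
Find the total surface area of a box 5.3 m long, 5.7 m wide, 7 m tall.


Shape: rectangular prism
l = 5.3 m, w = 5.7 m, h = 7 m
Formula: SA = 2(lw + lh + wh)
lw = 30.21, lh = 37.1, wh = 39.9
lw + lh + wh = 107.21
SA = 2 * 107.21
SA = 214.42
214.42 m^2


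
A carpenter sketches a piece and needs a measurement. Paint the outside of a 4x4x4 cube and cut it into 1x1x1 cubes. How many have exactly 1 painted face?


Large cube: 4 x 4 x 4, cut into unit cubes.
n = 4, so n - 2 = 2
Cubes with 1 painted face lie in the interior of each face.
A cube has 6 faces; each contributes (n - 2)^2 = 4 such cubes.
Count = 6 * 4 = 24
24 unit cubes


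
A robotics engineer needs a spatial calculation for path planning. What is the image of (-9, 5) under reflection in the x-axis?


Transformation: reflection
Original point: (-9, 5)
Rule for reflection over the x-axis: (x, y) -> (x, -y)
Apply: (-9, 5) -> (-9, -5)
(-9, -5)


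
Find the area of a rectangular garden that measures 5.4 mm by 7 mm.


Shape: rectangle
Length l = 5.4 mm, Width w = 7 mm
Formula: A = l * w
A = 5.4 * 7
A = 37.8
37.8 mm^2


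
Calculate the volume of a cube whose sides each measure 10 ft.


Shape: cube
Side s = 10 ft
Formula: V = s^3
V = 10 * 10 * 10
V = 100 * 10
V = 1000
1000 ft^3


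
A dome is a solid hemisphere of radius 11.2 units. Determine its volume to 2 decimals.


Shape: hemisphere (half of a sphere)
Radius r = 11.2 units
Formula: V = (1/2) * (4/3) * pi * r^3 = (2/3) * pi * r^3
r^3 = 1404.928
(2/3) * 1404.928 = 936.618667
V = 936.618667 * pi
V = 2942.47
2942.47 units^3


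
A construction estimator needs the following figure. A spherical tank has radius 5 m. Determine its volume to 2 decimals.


Shape: sphere
Radius r = 5 m
Formula: V = (4/3) * pi * r^3
r^3 = 125
(4/3) * 125 = 166.666667
V = 166.666667 * pi
V = 523.6
523.6 m^3


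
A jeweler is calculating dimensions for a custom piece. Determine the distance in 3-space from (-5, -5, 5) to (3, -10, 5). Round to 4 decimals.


3D distance between two points
P1 = (-5, -5, 5), P2 = (3, -10, 5)
Formula: d = sqrt((x2-x1)^2 + (y2-y1)^2 + (z2-z1)^2)
dx = 3 - -5 = 8
dy = -10 - -5 = -5
dz = 5 - 5 = 0
dx^2 + dy^2 + dz^2 = 64 + 25 + 0 = 89
d = sqrt(89)
d = 9.434
9.434 units


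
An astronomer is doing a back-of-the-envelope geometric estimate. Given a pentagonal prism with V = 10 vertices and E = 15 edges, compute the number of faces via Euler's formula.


Polyhedron: pentagonal prism
Euler's formula for convex polyhedra: V - E + F = 2
Given: V = 10 vertices and E = 15 edges
Solve for F:
F = 2 + E - V = 2 + 15 - 10 = 7
7 faces


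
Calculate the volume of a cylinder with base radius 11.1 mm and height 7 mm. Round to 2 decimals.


Shape: cylinder
Radius r = 11.1 mm, Height h = 7 mm
Formula: V = pi * r^2 * h
r^2 = 123.21
V = pi * 123.21 * 7
V = 862.47 * pi
V = 2709.53
2709.53 mm^3


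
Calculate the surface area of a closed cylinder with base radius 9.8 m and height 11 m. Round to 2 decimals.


Shape: closed cylinder
Radius r = 9.8 m, Height h = 11 m
Formula: SA = 2*pi*r^2 + 2*pi*r*h = 2*pi*r*(r + h)
r + h = 20.8
2 * r * (r + h) = 2 * 9.8 * 20.8 = 407.68
SA = 407.68 * pi
SA = 1280.76
1280.76 m^2


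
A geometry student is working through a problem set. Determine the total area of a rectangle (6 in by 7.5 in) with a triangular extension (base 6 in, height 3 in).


Composite shape: rectangle + triangle
Rectangle area = 6 * 7.5 = 45
Triangle area = 0.5 * 6 * 3 = 9
Total = 45 + 9
Total = 54
54 in^2


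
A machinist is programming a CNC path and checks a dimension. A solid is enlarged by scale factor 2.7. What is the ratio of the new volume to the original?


Linear scale factor k = 2.7
Rule: under a linear scaling by k, volumes scale by k^3.
k^3 = 2.7 * 2.7 * 2.7
k^3 = 7.29 * 2.7
k^3 = 19.683
Volume scales by a factor of 19.683.
19.683 (dimensionless)


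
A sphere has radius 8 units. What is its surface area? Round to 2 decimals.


Shape: sphere
Radius r = 8 units
Formula: SA = 4 * pi * r^2
r^2 = 64
SA = 4 * pi * 64
SA = 256 * pi
SA = 804.25
804.25 units^2


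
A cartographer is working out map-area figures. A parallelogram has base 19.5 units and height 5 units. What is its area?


Shape: parallelogram
Base b = 19.5 units, Height h = 5 units
Formula: A = b * h
A = 19.5 * 5
A = 97.5
97.5 units^2


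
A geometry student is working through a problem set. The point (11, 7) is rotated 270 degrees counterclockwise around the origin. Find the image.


Transformation: rotation about the origin
Original point: (11, 7)
Rule for 270 deg counterclockwise: (x, y) -> (y, -x)
Apply: (11, 7) -> (7, -11)
(7, -11)


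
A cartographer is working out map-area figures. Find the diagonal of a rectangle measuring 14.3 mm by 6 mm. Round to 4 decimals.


Shape: rectangle (diagonal via Pythagoras)
Sides: 14.3 mm and 6 mm
Formula: d = sqrt(l^2 + w^2)
l^2 = 204.49, w^2 = 36
l^2 + w^2 = 240.49
d = sqrt(240.49)
d = 15.5077
15.5077 mm


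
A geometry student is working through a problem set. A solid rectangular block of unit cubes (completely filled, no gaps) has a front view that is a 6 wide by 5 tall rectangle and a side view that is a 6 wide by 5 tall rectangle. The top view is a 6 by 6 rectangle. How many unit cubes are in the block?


Orthographic views of a solid rectangular block:
Front view 6 x 5 -> length = 6, height = 5
Side view 6 x 5 -> width = 6, height = 5 (consistent)
Top view 6 x 6 -> confirms length = 6, width = 6
The block is 6 x 6 x 5.
Total unit cubes = 6 * 6 * 5 = 180
180 unit cubes


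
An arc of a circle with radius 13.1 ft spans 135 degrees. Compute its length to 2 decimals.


Shape: circular arc
Radius r = 13.1 ft, Angle = 135 degrees
Formula: L = (angle/360) * 2 * pi * r
2 * pi * r = 26.2 * pi
L = (135/360) * 26.2 * pi
L = 9.825 * pi
L = 30.87
30.87 ft


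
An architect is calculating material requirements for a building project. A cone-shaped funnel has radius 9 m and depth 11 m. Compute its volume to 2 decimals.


Shape: cone
Radius r = 9 m, Height h = 11 m
Formula: V = (1/3) * pi * r^2 * h
r^2 = 81
pi * r^2 * h = pi * 81 * 11 = 891 * pi
V = 891 * pi / 3
V = 933.05
933.05 m^3


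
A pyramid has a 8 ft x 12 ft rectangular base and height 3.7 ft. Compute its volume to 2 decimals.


Shape: rectangular pyramid
Base: 8 ft x 12 ft, Height h = 3.7 ft
Formula: V = (1/3) * base_area * h
base_area = 8 * 12 = 96
base_area * h = 96 * 3.7 = 355.2
V = 355.2 / 3
V = 118.4
118.4 ft^3


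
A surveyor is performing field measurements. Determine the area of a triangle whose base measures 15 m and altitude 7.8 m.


Shape: triangle
Base b = 15 m, Height h = 7.8 m
Formula: A = (1/2) * b * h
A = 0.5 * 15 * 7.8
A = 0.5 * 117
A = 58.5
58.5 m^2


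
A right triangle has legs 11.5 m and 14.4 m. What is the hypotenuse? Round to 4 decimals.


Shape: right triangle
Legs a = 11.5 m, b = 14.4 m
Formula: c = sqrt(a^2 + b^2)
a^2 = 132.25, b^2 = 207.36
a^2 + b^2 = 339.61
c = sqrt(339.61)
c = 18.4285
18.4285 m


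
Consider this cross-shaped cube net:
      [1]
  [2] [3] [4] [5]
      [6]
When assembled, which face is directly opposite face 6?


Net: cross layout. Take square 3 as the base (bottom).
Fold the four squares in the horizontal row up around 3: 2 -> left, 4 -> right, 5 wraps to the top.
Fold 1 and 6 up from 3: 1 -> back, 6 -> front.
Opposite pairs are therefore: (1, 6), (2, 4), (3, 5).
Face 6 is opposite face 1.
face 1
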